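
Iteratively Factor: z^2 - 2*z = (z - 2)*(z)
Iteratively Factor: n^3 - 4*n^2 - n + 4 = (n - 1)*(n^2 - 3*n - 4) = (n - 4)*(n - 1)*(n + 1)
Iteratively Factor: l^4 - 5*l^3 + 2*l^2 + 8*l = (l - 4)*(l^3 - l^2 - 2*l) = (l - 4)*(l - 2)*(l^2 + l) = l*(l - 4)*(l - 2)*(l + 1)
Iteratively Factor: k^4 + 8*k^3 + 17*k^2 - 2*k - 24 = (k + 4)*(k^3 + 4*k^2 + k - 6) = (k + 3)*(k + 4)*(k^2 + k - 2) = (k + 2)*(k + 3)*(k + 4)*(k - 1)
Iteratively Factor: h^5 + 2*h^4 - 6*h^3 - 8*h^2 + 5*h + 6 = (h + 3)*(h^4 - h^3 - 3*h^2 + h + 2) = (h - 2)*(h + 3)*(h^3 + h^2 - h - 1) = (h - 2)*(h - 1)*(h + 3)*(h^2 + 2*h + 1) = (h - 2)*(h - 1)*(h + 1)*(h + 3)*(h + 1)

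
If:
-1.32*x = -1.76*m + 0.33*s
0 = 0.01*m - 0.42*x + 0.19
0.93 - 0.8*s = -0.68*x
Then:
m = 0.64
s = 1.56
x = 0.47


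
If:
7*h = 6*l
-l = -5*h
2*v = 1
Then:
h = 0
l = 0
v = 1/2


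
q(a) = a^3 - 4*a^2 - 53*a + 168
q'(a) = 3*a^2 - 8*a - 53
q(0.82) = 122.40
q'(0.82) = -57.54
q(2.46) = 28.30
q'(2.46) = -54.53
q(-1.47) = 234.09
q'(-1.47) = -34.76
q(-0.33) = 185.02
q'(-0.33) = -50.03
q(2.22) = 41.57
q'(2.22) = -55.97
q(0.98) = 113.16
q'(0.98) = -57.96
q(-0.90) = 211.73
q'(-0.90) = -43.37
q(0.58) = 136.11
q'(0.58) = -56.63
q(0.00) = 168.00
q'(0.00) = -53.00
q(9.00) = 96.00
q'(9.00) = 118.00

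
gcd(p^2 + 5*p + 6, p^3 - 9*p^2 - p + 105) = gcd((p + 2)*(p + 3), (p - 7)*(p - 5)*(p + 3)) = p + 3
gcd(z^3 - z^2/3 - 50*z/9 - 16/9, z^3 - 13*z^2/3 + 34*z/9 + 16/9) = z^2 - 7*z/3 - 8/9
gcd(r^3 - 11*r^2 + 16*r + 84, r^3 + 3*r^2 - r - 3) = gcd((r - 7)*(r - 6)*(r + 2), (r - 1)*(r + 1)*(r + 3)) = 1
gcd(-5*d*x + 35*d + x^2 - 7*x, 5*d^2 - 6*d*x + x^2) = -5*d + x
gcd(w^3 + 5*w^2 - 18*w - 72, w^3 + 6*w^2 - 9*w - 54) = w^2 + 9*w + 18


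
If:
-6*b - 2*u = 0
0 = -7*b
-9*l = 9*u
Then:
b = 0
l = 0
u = 0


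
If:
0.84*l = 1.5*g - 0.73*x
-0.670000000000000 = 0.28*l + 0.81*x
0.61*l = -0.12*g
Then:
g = -0.37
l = 0.07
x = -0.85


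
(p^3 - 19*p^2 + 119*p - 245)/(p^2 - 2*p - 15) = (p^2 - 14*p + 49)/(p + 3)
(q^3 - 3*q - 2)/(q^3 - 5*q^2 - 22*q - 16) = (q^2 - q - 2)/(q^2 - 6*q - 16)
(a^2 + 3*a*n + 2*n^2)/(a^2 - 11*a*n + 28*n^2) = (a^2 + 3*a*n + 2*n^2)/(a^2 - 11*a*n + 28*n^2)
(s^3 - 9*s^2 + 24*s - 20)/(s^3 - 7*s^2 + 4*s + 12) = (s^2 - 7*s + 10)/(s^2 - 5*s - 6)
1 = 1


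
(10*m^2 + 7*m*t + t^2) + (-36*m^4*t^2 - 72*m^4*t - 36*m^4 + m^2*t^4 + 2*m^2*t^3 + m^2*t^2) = -36*m^4*t^2 - 72*m^4*t - 36*m^4 + m^2*t^4 + 2*m^2*t^3 + m^2*t^2 + 10*m^2 + 7*m*t + t^2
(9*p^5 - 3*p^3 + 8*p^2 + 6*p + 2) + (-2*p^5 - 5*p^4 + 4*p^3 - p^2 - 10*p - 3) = 7*p^5 - 5*p^4 + p^3 + 7*p^2 - 4*p - 1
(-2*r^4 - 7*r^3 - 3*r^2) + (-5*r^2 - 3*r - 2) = -2*r^4 - 7*r^3 - 8*r^2 - 3*r - 2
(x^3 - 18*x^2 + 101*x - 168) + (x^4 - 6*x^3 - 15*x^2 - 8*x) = x^4 - 5*x^3 - 33*x^2 + 93*x - 168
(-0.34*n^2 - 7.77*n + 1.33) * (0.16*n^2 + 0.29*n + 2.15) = -0.0544*n^4 - 1.3418*n^3 - 2.7715*n^2 - 16.3198*n + 2.8595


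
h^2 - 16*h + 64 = (h - 8)^2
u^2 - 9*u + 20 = (u - 5)*(u - 4)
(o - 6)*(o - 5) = o^2 - 11*o + 30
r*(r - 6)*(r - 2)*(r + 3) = r^4 - 5*r^3 - 12*r^2 + 36*r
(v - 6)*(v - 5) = v^2 - 11*v + 30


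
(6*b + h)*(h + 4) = 6*b*h + 24*b + h^2 + 4*h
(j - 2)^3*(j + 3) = j^4 - 3*j^3 - 6*j^2 + 28*j - 24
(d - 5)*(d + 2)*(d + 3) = d^3 - 19*d - 30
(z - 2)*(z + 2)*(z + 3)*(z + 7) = z^4 + 10*z^3 + 17*z^2 - 40*z - 84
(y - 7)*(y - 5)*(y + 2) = y^3 - 10*y^2 + 11*y + 70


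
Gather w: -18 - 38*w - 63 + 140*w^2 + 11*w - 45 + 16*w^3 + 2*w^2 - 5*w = 16*w^3 + 142*w^2 - 32*w - 126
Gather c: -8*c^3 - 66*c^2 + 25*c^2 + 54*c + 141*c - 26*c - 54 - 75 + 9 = -8*c^3 - 41*c^2 + 169*c - 120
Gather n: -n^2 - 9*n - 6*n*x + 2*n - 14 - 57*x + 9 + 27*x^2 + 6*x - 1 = -n^2 + n*(-6*x - 7) + 27*x^2 - 51*x - 6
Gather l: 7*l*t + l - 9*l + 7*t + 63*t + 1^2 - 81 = l*(7*t - 8) + 70*t - 80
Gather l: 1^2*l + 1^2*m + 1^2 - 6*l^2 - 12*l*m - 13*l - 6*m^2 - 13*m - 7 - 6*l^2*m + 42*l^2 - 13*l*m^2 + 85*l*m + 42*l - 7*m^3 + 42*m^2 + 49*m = l^2*(36 - 6*m) + l*(-13*m^2 + 73*m + 30) - 7*m^3 + 36*m^2 + 37*m - 6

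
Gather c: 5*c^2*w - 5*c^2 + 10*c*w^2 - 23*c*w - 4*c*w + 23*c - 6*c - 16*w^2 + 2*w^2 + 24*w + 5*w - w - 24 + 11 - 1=c^2*(5*w - 5) + c*(10*w^2 - 27*w + 17) - 14*w^2 + 28*w - 14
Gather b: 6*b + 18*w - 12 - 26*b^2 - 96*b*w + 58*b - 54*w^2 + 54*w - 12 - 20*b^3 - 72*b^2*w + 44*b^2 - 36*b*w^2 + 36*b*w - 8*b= -20*b^3 + b^2*(18 - 72*w) + b*(-36*w^2 - 60*w + 56) - 54*w^2 + 72*w - 24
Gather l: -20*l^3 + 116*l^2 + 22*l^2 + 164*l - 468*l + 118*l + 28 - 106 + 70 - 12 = -20*l^3 + 138*l^2 - 186*l - 20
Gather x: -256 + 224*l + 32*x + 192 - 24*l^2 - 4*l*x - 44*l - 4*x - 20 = -24*l^2 + 180*l + x*(28 - 4*l) - 84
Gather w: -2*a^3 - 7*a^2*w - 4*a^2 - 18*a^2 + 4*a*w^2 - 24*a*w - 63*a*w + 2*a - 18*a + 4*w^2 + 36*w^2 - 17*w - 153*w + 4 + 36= -2*a^3 - 22*a^2 - 16*a + w^2*(4*a + 40) + w*(-7*a^2 - 87*a - 170) + 40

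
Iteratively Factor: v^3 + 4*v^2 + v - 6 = (v + 2)*(v^2 + 2*v - 3) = (v - 1)*(v + 2)*(v + 3)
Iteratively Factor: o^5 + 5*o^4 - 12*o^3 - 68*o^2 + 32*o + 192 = (o + 4)*(o^4 + o^3 - 16*o^2 - 4*o + 48) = (o - 3)*(o + 4)*(o^3 + 4*o^2 - 4*o - 16) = (o - 3)*(o + 2)*(o + 4)*(o^2 + 2*o - 8) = (o - 3)*(o + 2)*(o + 4)^2*(o - 2)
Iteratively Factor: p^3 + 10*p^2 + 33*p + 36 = (p + 4)*(p^2 + 6*p + 9) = (p + 3)*(p + 4)*(p + 3)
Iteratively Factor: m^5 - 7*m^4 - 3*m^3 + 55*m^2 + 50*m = (m + 1)*(m^4 - 8*m^3 + 5*m^2 + 50*m) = (m - 5)*(m + 1)*(m^3 - 3*m^2 - 10*m) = (m - 5)*(m + 1)*(m + 2)*(m^2 - 5*m) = (m - 5)^2*(m + 1)*(m + 2)*(m)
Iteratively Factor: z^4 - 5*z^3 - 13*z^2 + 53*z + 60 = (z + 1)*(z^3 - 6*z^2 - 7*z + 60) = (z - 5)*(z + 1)*(z^2 - z - 12) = (z - 5)*(z - 4)*(z + 1)*(z + 3)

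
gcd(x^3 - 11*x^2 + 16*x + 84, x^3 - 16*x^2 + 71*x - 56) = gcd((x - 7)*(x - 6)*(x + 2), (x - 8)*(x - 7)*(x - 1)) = x - 7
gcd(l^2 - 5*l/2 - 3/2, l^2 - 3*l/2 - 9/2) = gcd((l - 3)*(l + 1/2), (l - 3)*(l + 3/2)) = l - 3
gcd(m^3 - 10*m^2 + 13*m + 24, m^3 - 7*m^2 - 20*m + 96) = m^2 - 11*m + 24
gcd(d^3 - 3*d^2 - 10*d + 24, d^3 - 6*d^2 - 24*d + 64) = d - 2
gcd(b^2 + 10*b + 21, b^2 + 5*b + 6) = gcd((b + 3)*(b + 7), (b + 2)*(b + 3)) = b + 3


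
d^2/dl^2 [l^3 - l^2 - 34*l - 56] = 6*l - 2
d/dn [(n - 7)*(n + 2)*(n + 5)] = 3*n^2 - 39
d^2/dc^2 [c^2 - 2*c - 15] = 2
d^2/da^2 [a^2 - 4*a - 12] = 2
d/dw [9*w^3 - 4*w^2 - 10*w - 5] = 27*w^2 - 8*w - 10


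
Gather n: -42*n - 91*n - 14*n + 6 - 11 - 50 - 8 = -147*n - 63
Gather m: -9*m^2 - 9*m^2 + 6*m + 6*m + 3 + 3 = -18*m^2 + 12*m + 6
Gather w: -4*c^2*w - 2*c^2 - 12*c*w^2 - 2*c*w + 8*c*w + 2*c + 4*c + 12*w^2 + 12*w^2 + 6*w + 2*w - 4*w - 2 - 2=-2*c^2 + 6*c + w^2*(24 - 12*c) + w*(-4*c^2 + 6*c + 4) - 4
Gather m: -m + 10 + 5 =15 - m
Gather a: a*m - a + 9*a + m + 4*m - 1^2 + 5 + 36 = a*(m + 8) + 5*m + 40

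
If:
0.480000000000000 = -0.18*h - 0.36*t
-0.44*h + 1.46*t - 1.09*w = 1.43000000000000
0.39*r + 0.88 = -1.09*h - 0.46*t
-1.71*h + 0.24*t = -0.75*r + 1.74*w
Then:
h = 2.82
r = -6.90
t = -2.74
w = -6.12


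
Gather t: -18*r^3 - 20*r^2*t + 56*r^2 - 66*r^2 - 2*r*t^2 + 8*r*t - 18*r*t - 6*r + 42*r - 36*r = -18*r^3 - 10*r^2 - 2*r*t^2 + t*(-20*r^2 - 10*r)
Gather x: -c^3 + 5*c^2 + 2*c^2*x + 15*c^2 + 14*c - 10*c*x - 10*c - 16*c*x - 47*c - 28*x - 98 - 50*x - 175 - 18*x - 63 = -c^3 + 20*c^2 - 43*c + x*(2*c^2 - 26*c - 96) - 336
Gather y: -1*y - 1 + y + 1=0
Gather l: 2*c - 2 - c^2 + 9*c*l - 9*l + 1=-c^2 + 2*c + l*(9*c - 9) - 1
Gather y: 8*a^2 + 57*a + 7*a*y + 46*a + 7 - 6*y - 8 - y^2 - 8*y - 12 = 8*a^2 + 103*a - y^2 + y*(7*a - 14) - 13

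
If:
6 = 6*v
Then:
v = 1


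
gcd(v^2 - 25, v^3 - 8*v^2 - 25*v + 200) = v^2 - 25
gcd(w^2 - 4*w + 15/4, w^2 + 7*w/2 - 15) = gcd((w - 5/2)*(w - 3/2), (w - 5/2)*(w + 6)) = w - 5/2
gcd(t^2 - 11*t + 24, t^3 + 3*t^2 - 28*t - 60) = 1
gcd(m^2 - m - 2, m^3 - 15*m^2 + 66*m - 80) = m - 2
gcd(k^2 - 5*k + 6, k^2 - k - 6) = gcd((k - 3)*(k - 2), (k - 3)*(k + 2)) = k - 3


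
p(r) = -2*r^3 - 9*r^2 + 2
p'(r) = -6*r^2 - 18*r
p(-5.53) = 65.00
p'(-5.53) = -83.95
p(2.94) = -126.62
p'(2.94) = -104.78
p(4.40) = -342.61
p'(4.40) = -195.36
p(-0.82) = -2.95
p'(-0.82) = 10.73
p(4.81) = -428.79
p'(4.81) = -225.40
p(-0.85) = -3.27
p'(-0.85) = 10.96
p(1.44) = -22.63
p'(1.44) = -38.36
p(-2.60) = -23.69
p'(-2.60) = 6.24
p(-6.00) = 110.00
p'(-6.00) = -108.00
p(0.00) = 2.00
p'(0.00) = 0.00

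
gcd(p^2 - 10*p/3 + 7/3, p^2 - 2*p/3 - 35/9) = p - 7/3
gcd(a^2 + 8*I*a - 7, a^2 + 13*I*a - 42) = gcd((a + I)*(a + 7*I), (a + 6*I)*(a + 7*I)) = a + 7*I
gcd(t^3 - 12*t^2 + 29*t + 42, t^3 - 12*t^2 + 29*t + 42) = t^3 - 12*t^2 + 29*t + 42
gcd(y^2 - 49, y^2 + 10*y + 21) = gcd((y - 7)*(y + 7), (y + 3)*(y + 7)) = y + 7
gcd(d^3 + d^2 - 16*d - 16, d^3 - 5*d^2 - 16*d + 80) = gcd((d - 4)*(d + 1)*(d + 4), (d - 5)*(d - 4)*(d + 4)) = d^2 - 16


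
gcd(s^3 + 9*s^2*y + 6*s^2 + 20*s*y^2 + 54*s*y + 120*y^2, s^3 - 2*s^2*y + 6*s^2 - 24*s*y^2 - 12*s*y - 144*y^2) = s^2 + 4*s*y + 6*s + 24*y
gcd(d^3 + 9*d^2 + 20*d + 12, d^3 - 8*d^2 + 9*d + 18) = d + 1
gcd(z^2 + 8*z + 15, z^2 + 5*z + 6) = z + 3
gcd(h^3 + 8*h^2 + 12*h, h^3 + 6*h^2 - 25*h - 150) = h + 6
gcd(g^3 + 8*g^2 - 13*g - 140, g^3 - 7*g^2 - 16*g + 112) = g - 4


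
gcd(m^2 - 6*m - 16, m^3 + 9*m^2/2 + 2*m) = 1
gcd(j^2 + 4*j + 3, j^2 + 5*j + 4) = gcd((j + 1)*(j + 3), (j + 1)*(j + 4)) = j + 1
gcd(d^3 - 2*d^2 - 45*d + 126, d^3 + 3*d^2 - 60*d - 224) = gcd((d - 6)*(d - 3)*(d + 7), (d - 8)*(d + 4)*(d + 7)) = d + 7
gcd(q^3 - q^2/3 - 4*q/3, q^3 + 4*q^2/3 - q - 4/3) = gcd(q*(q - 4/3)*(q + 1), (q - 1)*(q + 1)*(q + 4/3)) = q + 1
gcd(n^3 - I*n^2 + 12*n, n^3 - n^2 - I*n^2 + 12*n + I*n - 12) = n^2 - I*n + 12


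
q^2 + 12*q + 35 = (q + 5)*(q + 7)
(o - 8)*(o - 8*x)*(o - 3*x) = o^3 - 11*o^2*x - 8*o^2 + 24*o*x^2 + 88*o*x - 192*x^2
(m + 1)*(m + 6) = m^2 + 7*m + 6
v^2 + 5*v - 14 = (v - 2)*(v + 7)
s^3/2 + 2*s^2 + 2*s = s*(s/2 + 1)*(s + 2)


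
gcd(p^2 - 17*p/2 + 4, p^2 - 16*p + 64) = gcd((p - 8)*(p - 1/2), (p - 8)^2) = p - 8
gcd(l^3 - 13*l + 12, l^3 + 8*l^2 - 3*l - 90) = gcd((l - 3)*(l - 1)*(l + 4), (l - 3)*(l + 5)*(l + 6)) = l - 3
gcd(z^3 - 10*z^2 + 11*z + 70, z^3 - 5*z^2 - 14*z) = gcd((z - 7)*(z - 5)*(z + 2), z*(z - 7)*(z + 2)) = z^2 - 5*z - 14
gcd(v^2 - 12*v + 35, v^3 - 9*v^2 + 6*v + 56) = v - 7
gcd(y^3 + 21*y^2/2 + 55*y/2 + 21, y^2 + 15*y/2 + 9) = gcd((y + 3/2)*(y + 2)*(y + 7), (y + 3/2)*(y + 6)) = y + 3/2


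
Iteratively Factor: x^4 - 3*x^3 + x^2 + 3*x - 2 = (x - 1)*(x^3 - 2*x^2 - x + 2) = (x - 1)^2*(x^2 - x - 2) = (x - 2)*(x - 1)^2*(x + 1)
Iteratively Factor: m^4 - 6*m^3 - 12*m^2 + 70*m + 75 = (m - 5)*(m^3 - m^2 - 17*m - 15) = (m - 5)*(m + 1)*(m^2 - 2*m - 15) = (m - 5)*(m + 1)*(m + 3)*(m - 5)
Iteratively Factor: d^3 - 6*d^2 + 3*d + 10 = (d - 5)*(d^2 - d - 2) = (d - 5)*(d - 2)*(d + 1)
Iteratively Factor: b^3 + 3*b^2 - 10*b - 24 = (b - 3)*(b^2 + 6*b + 8) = (b - 3)*(b + 2)*(b + 4)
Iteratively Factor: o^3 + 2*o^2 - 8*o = (o - 2)*(o^2 + 4*o) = (o - 2)*(o + 4)*(o)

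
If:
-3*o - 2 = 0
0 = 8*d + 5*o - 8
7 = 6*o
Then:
No Solution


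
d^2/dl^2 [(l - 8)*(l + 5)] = 2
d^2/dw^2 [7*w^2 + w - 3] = 14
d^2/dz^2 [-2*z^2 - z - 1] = -4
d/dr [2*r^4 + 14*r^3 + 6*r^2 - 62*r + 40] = 8*r^3 + 42*r^2 + 12*r - 62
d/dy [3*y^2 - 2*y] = 6*y - 2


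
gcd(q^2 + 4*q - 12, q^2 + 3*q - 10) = q - 2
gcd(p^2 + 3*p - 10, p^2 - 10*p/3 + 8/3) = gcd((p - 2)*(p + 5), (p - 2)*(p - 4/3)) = p - 2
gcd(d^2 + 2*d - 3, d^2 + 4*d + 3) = d + 3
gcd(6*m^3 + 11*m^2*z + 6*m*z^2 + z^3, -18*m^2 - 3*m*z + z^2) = 3*m + z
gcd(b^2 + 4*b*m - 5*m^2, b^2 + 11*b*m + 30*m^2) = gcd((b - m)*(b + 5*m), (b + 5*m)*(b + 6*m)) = b + 5*m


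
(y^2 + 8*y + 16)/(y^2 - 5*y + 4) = (y^2 + 8*y + 16)/(y^2 - 5*y + 4)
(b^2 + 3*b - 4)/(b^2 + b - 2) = (b + 4)/(b + 2)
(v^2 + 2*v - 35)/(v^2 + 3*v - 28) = (v - 5)/(v - 4)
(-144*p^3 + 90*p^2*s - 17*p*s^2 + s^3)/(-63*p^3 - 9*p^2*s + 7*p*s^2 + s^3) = (48*p^2 - 14*p*s + s^2)/(21*p^2 + 10*p*s + s^2)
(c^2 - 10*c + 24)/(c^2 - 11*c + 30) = (c - 4)/(c - 5)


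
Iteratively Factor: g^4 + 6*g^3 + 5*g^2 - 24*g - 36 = (g - 2)*(g^3 + 8*g^2 + 21*g + 18) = (g - 2)*(g + 3)*(g^2 + 5*g + 6) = (g - 2)*(g + 2)*(g + 3)*(g + 3)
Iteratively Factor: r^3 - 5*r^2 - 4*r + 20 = (r - 5)*(r^2 - 4) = (r - 5)*(r + 2)*(r - 2)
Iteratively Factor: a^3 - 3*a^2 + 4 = (a + 1)*(a^2 - 4*a + 4) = (a - 2)*(a + 1)*(a - 2)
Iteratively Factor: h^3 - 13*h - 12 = (h - 4)*(h^2 + 4*h + 3) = (h - 4)*(h + 1)*(h + 3)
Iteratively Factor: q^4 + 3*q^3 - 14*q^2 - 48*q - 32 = (q + 4)*(q^3 - q^2 - 10*q - 8) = (q + 1)*(q + 4)*(q^2 - 2*q - 8) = (q + 1)*(q + 2)*(q + 4)*(q - 4)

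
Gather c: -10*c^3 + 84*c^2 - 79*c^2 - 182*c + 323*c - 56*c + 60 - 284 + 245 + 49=-10*c^3 + 5*c^2 + 85*c + 70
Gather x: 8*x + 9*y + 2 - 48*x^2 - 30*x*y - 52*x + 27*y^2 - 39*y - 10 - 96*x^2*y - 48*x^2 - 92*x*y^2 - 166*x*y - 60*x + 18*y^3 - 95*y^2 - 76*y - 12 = x^2*(-96*y - 96) + x*(-92*y^2 - 196*y - 104) + 18*y^3 - 68*y^2 - 106*y - 20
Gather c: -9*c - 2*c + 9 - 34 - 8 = -11*c - 33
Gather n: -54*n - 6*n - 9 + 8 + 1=-60*n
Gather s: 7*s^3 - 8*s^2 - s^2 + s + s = 7*s^3 - 9*s^2 + 2*s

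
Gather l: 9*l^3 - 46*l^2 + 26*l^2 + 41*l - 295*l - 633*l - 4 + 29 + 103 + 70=9*l^3 - 20*l^2 - 887*l + 198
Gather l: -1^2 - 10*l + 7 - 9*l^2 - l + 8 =-9*l^2 - 11*l + 14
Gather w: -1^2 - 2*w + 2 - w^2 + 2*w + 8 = 9 - w^2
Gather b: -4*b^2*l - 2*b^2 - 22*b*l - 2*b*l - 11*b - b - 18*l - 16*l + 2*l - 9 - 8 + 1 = b^2*(-4*l - 2) + b*(-24*l - 12) - 32*l - 16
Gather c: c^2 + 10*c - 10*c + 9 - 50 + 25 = c^2 - 16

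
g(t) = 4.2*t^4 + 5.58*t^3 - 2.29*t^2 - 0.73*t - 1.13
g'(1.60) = 103.61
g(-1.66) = 0.14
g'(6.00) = 4203.23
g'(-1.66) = -23.85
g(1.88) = 78.95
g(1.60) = 42.22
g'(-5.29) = -1995.05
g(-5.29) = 2401.67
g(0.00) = -1.13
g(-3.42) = 325.96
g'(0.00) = -0.73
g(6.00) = 6560.53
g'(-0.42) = 2.90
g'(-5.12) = -1793.31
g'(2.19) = 245.98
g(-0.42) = -1.51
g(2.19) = 141.51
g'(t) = 16.8*t^3 + 16.74*t^2 - 4.58*t - 0.73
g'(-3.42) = -461.30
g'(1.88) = 161.46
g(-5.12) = 2079.86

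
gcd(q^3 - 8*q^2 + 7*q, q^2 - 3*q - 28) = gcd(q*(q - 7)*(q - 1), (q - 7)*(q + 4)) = q - 7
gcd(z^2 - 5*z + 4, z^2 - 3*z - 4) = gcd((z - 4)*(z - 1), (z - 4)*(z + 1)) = z - 4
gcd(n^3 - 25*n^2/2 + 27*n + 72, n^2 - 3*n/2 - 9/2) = n + 3/2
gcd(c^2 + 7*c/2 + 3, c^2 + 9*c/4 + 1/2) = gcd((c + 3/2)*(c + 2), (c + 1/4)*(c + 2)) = c + 2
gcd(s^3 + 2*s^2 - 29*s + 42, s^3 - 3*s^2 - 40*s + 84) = s - 2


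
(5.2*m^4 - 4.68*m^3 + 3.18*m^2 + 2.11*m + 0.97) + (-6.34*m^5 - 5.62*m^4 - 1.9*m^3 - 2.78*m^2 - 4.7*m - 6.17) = -6.34*m^5 - 0.42*m^4 - 6.58*m^3 + 0.4*m^2 - 2.59*m - 5.2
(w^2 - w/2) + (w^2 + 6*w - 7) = 2*w^2 + 11*w/2 - 7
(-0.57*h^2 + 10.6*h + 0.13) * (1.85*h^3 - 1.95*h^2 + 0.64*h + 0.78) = -1.0545*h^5 + 20.7215*h^4 - 20.7943*h^3 + 6.0859*h^2 + 8.3512*h + 0.1014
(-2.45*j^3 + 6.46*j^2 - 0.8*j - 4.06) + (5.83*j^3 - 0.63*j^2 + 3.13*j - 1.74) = 3.38*j^3 + 5.83*j^2 + 2.33*j - 5.8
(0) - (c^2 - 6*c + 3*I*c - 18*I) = -c^2 + 6*c - 3*I*c + 18*I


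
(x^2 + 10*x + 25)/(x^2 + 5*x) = (x + 5)/x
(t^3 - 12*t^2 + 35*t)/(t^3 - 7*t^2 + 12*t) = (t^2 - 12*t + 35)/(t^2 - 7*t + 12)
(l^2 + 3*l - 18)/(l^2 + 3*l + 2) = (l^2 + 3*l - 18)/(l^2 + 3*l + 2)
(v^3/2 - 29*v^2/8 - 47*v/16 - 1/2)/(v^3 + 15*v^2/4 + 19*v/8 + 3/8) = (v - 8)/(2*(v + 3))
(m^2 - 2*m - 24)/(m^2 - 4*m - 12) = (m + 4)/(m + 2)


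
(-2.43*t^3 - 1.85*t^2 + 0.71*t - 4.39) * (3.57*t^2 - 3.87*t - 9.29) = -8.6751*t^5 + 2.7996*t^4 + 32.2689*t^3 - 1.2335*t^2 + 10.3934*t + 40.7831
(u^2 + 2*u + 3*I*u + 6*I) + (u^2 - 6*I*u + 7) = 2*u^2 + 2*u - 3*I*u + 7 + 6*I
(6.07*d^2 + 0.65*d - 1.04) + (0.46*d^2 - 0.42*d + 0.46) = 6.53*d^2 + 0.23*d - 0.58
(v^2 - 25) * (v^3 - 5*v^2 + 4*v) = v^5 - 5*v^4 - 21*v^3 + 125*v^2 - 100*v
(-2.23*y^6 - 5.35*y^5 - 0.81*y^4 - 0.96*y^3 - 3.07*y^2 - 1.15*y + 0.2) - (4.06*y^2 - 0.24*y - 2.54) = -2.23*y^6 - 5.35*y^5 - 0.81*y^4 - 0.96*y^3 - 7.13*y^2 - 0.91*y + 2.74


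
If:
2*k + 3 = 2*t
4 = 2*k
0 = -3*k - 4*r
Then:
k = 2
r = -3/2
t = 7/2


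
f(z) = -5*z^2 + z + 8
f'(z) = 1 - 10*z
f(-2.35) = -21.96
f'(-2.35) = 24.50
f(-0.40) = 6.80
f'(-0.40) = 5.00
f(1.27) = 1.21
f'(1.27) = -11.70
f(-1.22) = -0.66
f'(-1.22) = 13.20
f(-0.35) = 7.04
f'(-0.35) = 4.50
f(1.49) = -1.61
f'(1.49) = -13.90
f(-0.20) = 7.60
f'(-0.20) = 3.00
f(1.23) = 1.67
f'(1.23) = -11.30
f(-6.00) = -178.00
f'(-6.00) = 61.00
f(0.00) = 8.00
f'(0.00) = 1.00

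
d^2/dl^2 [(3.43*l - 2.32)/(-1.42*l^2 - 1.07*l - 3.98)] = (-(2.84*l + 1.07)*(3.43*l - 2.32)*(5.68*l + 2.14) + (29.2236*l + 0.751400000000002)*(1.42*l^2 + 1.07*l + 3.98))/(1.42*l^2 + 1.07*l + 3.98)^3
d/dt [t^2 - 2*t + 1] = 2*t - 2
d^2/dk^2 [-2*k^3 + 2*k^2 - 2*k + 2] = 4 - 12*k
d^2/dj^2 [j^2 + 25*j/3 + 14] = 2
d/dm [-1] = 0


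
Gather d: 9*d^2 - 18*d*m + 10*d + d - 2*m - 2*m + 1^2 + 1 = 9*d^2 + d*(11 - 18*m) - 4*m + 2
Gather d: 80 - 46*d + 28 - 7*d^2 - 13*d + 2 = -7*d^2 - 59*d + 110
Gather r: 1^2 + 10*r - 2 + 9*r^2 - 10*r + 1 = 9*r^2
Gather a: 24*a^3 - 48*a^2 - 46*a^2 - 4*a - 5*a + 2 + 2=24*a^3 - 94*a^2 - 9*a + 4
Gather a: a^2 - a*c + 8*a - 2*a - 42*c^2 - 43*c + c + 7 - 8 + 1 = a^2 + a*(6 - c) - 42*c^2 - 42*c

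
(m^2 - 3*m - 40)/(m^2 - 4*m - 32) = (m + 5)/(m + 4)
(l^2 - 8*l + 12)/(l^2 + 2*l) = (l^2 - 8*l + 12)/(l*(l + 2))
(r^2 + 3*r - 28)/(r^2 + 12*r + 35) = (r - 4)/(r + 5)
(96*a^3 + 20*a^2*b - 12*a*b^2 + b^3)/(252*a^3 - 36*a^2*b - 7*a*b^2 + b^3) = (16*a^2 + 6*a*b - b^2)/(42*a^2 + a*b - b^2)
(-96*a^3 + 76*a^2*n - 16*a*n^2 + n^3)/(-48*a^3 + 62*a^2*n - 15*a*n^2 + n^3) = (2*a - n)/(a - n)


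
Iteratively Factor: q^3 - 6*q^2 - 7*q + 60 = (q + 3)*(q^2 - 9*q + 20) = (q - 5)*(q + 3)*(q - 4)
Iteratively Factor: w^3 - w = (w)*(w^2 - 1) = w*(w - 1)*(w + 1)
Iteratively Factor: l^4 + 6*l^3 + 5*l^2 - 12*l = (l - 1)*(l^3 + 7*l^2 + 12*l) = (l - 1)*(l + 4)*(l^2 + 3*l) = (l - 1)*(l + 3)*(l + 4)*(l)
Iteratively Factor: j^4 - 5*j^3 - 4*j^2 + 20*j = (j - 2)*(j^3 - 3*j^2 - 10*j) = (j - 2)*(j + 2)*(j^2 - 5*j) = (j - 5)*(j - 2)*(j + 2)*(j)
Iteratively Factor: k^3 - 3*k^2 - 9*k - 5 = (k + 1)*(k^2 - 4*k - 5) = (k + 1)^2*(k - 5)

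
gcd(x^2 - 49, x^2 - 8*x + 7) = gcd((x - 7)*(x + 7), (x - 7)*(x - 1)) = x - 7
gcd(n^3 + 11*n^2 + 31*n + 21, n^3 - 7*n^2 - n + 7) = n + 1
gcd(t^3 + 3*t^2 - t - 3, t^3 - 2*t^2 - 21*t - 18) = t^2 + 4*t + 3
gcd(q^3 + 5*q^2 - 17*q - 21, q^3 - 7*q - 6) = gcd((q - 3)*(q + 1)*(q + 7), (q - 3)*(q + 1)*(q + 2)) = q^2 - 2*q - 3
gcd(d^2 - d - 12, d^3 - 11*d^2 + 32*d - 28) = 1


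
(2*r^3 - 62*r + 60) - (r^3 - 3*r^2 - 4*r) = r^3 + 3*r^2 - 58*r + 60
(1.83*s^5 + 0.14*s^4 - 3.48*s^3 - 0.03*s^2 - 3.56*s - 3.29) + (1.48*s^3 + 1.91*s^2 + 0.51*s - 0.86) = 1.83*s^5 + 0.14*s^4 - 2.0*s^3 + 1.88*s^2 - 3.05*s - 4.15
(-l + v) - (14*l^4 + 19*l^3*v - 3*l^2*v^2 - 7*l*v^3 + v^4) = -14*l^4 - 19*l^3*v + 3*l^2*v^2 + 7*l*v^3 - l - v^4 + v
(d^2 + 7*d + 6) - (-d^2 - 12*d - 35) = 2*d^2 + 19*d + 41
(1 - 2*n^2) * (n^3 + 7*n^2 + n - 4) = -2*n^5 - 14*n^4 - n^3 + 15*n^2 + n - 4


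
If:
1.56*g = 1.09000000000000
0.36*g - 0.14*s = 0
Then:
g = 0.70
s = 1.80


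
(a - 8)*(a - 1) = a^2 - 9*a + 8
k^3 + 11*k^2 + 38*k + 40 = (k + 2)*(k + 4)*(k + 5)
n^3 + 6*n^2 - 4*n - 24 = (n - 2)*(n + 2)*(n + 6)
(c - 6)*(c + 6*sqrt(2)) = c^2 - 6*c + 6*sqrt(2)*c - 36*sqrt(2)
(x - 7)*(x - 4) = x^2 - 11*x + 28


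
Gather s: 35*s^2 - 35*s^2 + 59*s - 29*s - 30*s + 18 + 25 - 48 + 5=0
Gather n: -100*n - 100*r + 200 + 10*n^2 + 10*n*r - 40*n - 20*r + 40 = 10*n^2 + n*(10*r - 140) - 120*r + 240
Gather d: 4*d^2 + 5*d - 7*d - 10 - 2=4*d^2 - 2*d - 12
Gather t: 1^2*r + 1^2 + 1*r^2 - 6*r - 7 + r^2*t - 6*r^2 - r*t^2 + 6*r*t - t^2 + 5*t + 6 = -5*r^2 - 5*r + t^2*(-r - 1) + t*(r^2 + 6*r + 5)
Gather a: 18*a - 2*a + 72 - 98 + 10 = 16*a - 16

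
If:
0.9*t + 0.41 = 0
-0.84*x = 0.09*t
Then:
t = -0.46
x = 0.05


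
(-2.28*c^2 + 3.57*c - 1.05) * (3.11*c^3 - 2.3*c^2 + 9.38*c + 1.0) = -7.0908*c^5 + 16.3467*c^4 - 32.8629*c^3 + 33.6216*c^2 - 6.279*c - 1.05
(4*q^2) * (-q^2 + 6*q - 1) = -4*q^4 + 24*q^3 - 4*q^2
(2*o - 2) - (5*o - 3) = 1 - 3*o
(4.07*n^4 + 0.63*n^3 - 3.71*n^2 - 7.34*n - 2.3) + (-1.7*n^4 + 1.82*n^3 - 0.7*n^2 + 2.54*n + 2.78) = 2.37*n^4 + 2.45*n^3 - 4.41*n^2 - 4.8*n + 0.48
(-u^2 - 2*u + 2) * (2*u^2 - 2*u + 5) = -2*u^4 - 2*u^3 + 3*u^2 - 14*u + 10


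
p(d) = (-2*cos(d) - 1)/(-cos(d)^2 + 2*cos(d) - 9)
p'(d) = (-2*sin(d)*cos(d) + 2*sin(d))*(-2*cos(d) - 1)/(-cos(d)^2 + 2*cos(d) - 9)^2 + 2*sin(d)/(-cos(d)^2 + 2*cos(d) - 9) = 2*(cos(d)^2 + cos(d) - 10)*sin(d)/(sin(d)^2 + 2*cos(d) - 10)^2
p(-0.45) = 0.35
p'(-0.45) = 0.11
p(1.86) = 0.04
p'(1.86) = -0.21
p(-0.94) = 0.27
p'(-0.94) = 0.22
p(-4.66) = 0.10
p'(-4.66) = -0.24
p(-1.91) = 0.03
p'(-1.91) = 0.20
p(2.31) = -0.03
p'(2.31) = -0.13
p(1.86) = 0.04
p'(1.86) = -0.21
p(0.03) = 0.37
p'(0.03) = -0.01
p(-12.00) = 0.33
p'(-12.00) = -0.14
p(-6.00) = 0.36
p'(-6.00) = -0.07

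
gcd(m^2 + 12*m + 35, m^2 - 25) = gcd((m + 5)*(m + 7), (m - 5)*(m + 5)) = m + 5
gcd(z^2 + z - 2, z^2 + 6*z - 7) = z - 1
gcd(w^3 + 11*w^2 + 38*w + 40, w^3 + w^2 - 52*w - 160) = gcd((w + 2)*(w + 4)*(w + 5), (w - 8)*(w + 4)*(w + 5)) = w^2 + 9*w + 20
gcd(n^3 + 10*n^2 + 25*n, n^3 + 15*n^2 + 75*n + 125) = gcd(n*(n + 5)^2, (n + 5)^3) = n^2 + 10*n + 25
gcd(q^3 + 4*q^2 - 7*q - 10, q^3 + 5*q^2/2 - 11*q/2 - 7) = q^2 - q - 2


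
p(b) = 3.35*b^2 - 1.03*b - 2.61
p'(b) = 6.7*b - 1.03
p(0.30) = -2.62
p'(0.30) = 0.98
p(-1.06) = 2.25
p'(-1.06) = -8.13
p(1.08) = 0.19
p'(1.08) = 6.21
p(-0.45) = -1.47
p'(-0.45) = -4.04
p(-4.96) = 84.91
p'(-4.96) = -34.26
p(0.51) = -2.26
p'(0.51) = 2.39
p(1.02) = -0.18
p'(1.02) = 5.80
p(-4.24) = 61.98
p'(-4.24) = -29.44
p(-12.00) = 492.15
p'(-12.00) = -81.43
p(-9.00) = 278.01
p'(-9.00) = -61.33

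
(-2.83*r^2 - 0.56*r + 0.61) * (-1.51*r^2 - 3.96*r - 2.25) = 4.2733*r^4 + 12.0524*r^3 + 7.664*r^2 - 1.1556*r - 1.3725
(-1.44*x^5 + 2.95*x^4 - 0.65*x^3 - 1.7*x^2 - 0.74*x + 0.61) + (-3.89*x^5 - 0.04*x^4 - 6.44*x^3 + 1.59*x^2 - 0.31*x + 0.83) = -5.33*x^5 + 2.91*x^4 - 7.09*x^3 - 0.11*x^2 - 1.05*x + 1.44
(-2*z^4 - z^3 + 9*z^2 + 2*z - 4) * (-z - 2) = 2*z^5 + 5*z^4 - 7*z^3 - 20*z^2 + 8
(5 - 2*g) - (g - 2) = 7 - 3*g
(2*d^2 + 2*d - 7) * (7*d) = 14*d^3 + 14*d^2 - 49*d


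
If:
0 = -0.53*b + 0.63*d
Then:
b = 1.18867924528302*d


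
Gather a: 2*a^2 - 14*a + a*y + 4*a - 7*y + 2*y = 2*a^2 + a*(y - 10) - 5*y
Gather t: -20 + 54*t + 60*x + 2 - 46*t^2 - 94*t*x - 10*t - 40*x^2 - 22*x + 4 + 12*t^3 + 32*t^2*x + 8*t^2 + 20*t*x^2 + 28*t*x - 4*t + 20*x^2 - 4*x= 12*t^3 + t^2*(32*x - 38) + t*(20*x^2 - 66*x + 40) - 20*x^2 + 34*x - 14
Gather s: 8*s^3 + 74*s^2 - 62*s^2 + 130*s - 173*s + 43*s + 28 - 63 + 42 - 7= 8*s^3 + 12*s^2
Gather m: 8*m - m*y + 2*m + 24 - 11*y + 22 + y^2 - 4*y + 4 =m*(10 - y) + y^2 - 15*y + 50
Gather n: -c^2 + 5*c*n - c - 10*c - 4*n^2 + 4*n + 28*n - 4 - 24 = -c^2 - 11*c - 4*n^2 + n*(5*c + 32) - 28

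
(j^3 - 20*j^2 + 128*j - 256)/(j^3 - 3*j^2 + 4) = (j^3 - 20*j^2 + 128*j - 256)/(j^3 - 3*j^2 + 4)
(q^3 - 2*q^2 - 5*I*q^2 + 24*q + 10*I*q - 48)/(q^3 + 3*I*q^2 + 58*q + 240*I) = (q^2 + q*(-2 + 3*I) - 6*I)/(q^2 + 11*I*q - 30)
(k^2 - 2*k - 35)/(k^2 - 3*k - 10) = (-k^2 + 2*k + 35)/(-k^2 + 3*k + 10)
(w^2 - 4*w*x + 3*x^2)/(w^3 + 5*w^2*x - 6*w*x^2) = (w - 3*x)/(w*(w + 6*x))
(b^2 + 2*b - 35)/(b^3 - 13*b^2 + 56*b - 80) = (b + 7)/(b^2 - 8*b + 16)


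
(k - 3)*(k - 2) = k^2 - 5*k + 6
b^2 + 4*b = b*(b + 4)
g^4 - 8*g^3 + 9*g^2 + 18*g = g*(g - 6)*(g - 3)*(g + 1)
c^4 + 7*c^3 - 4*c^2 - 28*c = c*(c - 2)*(c + 2)*(c + 7)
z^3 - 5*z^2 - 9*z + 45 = (z - 5)*(z - 3)*(z + 3)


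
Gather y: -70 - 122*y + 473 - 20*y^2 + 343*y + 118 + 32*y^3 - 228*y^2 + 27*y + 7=32*y^3 - 248*y^2 + 248*y + 528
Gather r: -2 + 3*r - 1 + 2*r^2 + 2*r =2*r^2 + 5*r - 3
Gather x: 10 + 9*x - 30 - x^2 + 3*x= -x^2 + 12*x - 20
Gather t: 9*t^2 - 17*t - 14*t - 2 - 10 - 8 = 9*t^2 - 31*t - 20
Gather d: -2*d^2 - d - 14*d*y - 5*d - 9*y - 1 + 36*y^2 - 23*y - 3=-2*d^2 + d*(-14*y - 6) + 36*y^2 - 32*y - 4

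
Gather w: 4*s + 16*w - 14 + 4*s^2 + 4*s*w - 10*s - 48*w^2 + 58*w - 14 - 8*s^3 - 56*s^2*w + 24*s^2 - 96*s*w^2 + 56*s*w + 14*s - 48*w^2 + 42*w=-8*s^3 + 28*s^2 + 8*s + w^2*(-96*s - 96) + w*(-56*s^2 + 60*s + 116) - 28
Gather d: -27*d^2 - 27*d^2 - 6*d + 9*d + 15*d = -54*d^2 + 18*d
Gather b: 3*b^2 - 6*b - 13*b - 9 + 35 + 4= 3*b^2 - 19*b + 30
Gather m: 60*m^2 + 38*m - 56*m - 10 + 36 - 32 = 60*m^2 - 18*m - 6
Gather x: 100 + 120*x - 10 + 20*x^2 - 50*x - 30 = 20*x^2 + 70*x + 60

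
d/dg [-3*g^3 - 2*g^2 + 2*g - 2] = -9*g^2 - 4*g + 2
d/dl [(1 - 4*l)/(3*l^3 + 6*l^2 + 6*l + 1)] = (24*l^3 + 15*l^2 - 12*l - 10)/(9*l^6 + 36*l^5 + 72*l^4 + 78*l^3 + 48*l^2 + 12*l + 1)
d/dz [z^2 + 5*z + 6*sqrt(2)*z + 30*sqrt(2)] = 2*z + 5 + 6*sqrt(2)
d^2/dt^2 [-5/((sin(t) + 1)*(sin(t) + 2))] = 5*(4*sin(t)^3 + 5*sin(t)^2 - 10*sin(t) - 14)/((sin(t) + 1)^2*(sin(t) + 2)^3)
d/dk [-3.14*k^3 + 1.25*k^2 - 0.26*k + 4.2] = -9.42*k^2 + 2.5*k - 0.26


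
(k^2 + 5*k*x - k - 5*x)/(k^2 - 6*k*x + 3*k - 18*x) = (k^2 + 5*k*x - k - 5*x)/(k^2 - 6*k*x + 3*k - 18*x)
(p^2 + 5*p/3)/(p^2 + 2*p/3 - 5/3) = p/(p - 1)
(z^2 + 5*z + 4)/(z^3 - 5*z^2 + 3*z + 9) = (z + 4)/(z^2 - 6*z + 9)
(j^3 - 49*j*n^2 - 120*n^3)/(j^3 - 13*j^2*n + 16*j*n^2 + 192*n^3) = (j + 5*n)/(j - 8*n)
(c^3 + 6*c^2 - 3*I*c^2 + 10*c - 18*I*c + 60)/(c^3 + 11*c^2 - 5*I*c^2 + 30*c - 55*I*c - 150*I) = (c + 2*I)/(c + 5)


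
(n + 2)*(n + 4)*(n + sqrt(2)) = n^3 + sqrt(2)*n^2 + 6*n^2 + 8*n + 6*sqrt(2)*n + 8*sqrt(2)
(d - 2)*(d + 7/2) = d^2 + 3*d/2 - 7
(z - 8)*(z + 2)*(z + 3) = z^3 - 3*z^2 - 34*z - 48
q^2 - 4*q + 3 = (q - 3)*(q - 1)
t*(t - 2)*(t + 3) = t^3 + t^2 - 6*t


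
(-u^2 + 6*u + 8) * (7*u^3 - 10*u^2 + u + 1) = -7*u^5 + 52*u^4 - 5*u^3 - 75*u^2 + 14*u + 8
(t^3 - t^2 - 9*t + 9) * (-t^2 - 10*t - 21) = -t^5 - 9*t^4 - 2*t^3 + 102*t^2 + 99*t - 189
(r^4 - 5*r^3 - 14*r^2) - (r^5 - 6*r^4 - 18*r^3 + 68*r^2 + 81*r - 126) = -r^5 + 7*r^4 + 13*r^3 - 82*r^2 - 81*r + 126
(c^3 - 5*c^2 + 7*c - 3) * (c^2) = c^5 - 5*c^4 + 7*c^3 - 3*c^2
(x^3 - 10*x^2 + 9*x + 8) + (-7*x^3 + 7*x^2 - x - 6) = -6*x^3 - 3*x^2 + 8*x + 2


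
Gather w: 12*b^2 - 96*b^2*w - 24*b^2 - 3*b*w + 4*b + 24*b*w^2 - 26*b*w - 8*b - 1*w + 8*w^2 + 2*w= -12*b^2 - 4*b + w^2*(24*b + 8) + w*(-96*b^2 - 29*b + 1)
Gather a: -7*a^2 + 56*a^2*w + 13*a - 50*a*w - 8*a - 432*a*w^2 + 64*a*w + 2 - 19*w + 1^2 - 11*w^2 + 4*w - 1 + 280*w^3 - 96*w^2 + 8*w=a^2*(56*w - 7) + a*(-432*w^2 + 14*w + 5) + 280*w^3 - 107*w^2 - 7*w + 2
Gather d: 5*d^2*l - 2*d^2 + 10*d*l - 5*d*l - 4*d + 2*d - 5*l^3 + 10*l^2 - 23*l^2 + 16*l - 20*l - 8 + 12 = d^2*(5*l - 2) + d*(5*l - 2) - 5*l^3 - 13*l^2 - 4*l + 4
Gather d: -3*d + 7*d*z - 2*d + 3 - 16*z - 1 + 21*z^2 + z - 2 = d*(7*z - 5) + 21*z^2 - 15*z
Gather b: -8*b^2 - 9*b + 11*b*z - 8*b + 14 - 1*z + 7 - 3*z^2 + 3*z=-8*b^2 + b*(11*z - 17) - 3*z^2 + 2*z + 21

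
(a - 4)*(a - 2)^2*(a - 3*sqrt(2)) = a^4 - 8*a^3 - 3*sqrt(2)*a^3 + 20*a^2 + 24*sqrt(2)*a^2 - 60*sqrt(2)*a - 16*a + 48*sqrt(2)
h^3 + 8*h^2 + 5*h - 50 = (h - 2)*(h + 5)^2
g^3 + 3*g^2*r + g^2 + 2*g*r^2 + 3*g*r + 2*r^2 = (g + 1)*(g + r)*(g + 2*r)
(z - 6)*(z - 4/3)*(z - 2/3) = z^3 - 8*z^2 + 116*z/9 - 16/3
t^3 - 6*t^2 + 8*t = t*(t - 4)*(t - 2)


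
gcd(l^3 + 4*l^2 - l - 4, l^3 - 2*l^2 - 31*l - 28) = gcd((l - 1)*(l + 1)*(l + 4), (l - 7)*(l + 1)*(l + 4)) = l^2 + 5*l + 4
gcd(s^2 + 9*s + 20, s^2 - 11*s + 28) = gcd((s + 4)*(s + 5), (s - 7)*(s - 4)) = 1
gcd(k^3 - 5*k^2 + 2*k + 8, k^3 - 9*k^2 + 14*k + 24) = k^2 - 3*k - 4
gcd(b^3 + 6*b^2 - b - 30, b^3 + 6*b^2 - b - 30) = b^3 + 6*b^2 - b - 30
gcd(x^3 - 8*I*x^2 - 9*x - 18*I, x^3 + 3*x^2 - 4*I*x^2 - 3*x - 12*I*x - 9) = x - 3*I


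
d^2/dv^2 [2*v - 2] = 0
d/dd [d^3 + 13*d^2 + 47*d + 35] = 3*d^2 + 26*d + 47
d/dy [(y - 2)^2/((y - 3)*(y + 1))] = 2*(y^2 - 7*y + 10)/(y^4 - 4*y^3 - 2*y^2 + 12*y + 9)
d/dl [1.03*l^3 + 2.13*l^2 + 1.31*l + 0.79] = 3.09*l^2 + 4.26*l + 1.31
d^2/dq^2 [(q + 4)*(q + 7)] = 2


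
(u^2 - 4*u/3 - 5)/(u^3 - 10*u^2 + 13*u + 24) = (u + 5/3)/(u^2 - 7*u - 8)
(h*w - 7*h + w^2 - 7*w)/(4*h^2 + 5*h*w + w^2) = (w - 7)/(4*h + w)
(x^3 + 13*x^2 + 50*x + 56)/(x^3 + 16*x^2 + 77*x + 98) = (x + 4)/(x + 7)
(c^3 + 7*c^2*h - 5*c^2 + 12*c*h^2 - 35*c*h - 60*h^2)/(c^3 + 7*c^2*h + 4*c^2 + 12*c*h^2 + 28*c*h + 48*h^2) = (c - 5)/(c + 4)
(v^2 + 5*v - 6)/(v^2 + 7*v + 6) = (v - 1)/(v + 1)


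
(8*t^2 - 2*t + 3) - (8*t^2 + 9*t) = 3 - 11*t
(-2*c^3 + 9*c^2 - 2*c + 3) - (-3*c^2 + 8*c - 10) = -2*c^3 + 12*c^2 - 10*c + 13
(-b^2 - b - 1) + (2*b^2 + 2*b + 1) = b^2 + b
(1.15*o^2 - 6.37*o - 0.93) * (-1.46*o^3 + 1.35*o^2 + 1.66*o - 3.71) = -1.679*o^5 + 10.8527*o^4 - 5.3327*o^3 - 16.0962*o^2 + 22.0889*o + 3.4503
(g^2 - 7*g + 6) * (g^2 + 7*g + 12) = g^4 - 31*g^2 - 42*g + 72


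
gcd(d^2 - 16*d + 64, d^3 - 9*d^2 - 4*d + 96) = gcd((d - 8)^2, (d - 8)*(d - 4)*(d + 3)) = d - 8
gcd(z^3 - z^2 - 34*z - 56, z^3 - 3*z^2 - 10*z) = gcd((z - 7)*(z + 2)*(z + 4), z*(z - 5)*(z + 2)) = z + 2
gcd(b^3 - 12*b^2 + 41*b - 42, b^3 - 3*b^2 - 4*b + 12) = b^2 - 5*b + 6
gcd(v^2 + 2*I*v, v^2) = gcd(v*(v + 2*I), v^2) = v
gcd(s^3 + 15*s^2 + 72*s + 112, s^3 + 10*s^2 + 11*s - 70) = s + 7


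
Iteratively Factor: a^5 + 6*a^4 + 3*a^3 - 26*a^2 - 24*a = (a - 2)*(a^4 + 8*a^3 + 19*a^2 + 12*a) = a*(a - 2)*(a^3 + 8*a^2 + 19*a + 12) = a*(a - 2)*(a + 3)*(a^2 + 5*a + 4) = a*(a - 2)*(a + 1)*(a + 3)*(a + 4)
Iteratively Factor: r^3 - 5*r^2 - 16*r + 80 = (r - 4)*(r^2 - r - 20) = (r - 5)*(r - 4)*(r + 4)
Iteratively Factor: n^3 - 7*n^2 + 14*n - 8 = (n - 2)*(n^2 - 5*n + 4) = (n - 4)*(n - 2)*(n - 1)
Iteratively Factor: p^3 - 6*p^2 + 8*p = (p)*(p^2 - 6*p + 8) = p*(p - 4)*(p - 2)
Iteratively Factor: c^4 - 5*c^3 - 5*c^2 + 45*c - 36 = (c + 3)*(c^3 - 8*c^2 + 19*c - 12) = (c - 3)*(c + 3)*(c^2 - 5*c + 4) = (c - 3)*(c - 1)*(c + 3)*(c - 4)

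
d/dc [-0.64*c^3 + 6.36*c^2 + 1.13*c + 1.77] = -1.92*c^2 + 12.72*c + 1.13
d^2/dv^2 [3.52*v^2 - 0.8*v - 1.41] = 7.04000000000000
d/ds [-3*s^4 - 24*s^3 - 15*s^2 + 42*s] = -12*s^3 - 72*s^2 - 30*s + 42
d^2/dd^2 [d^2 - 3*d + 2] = 2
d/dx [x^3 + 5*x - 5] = 3*x^2 + 5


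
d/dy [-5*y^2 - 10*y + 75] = -10*y - 10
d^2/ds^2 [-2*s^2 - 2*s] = -4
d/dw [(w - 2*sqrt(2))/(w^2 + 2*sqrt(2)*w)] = (-w^2 + 4*sqrt(2)*w + 8)/(w^2*(w^2 + 4*sqrt(2)*w + 8))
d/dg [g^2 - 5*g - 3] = 2*g - 5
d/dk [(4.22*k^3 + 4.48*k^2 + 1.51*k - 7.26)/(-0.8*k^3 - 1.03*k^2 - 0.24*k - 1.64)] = (-0.762599999999999*k^4 + 0.390400000000001*k^3 - 37.7063*k^2 - 29.65*k - 4.2188)/(0.64*k^6 + 1.648*k^5 + 1.4449*k^4 + 3.1184*k^3 + 3.436*k^2 + 0.7872*k + 2.6896)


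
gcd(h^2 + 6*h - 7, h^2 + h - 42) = h + 7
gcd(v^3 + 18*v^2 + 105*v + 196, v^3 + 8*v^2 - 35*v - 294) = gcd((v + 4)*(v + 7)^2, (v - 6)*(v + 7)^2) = v^2 + 14*v + 49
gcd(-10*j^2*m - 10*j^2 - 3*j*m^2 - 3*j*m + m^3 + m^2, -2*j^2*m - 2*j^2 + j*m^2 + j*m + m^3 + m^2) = 2*j*m + 2*j + m^2 + m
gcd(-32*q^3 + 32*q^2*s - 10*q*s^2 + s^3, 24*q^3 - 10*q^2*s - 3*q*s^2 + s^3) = 8*q^2 - 6*q*s + s^2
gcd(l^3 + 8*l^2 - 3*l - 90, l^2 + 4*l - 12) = l + 6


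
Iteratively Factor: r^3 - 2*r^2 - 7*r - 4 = (r + 1)*(r^2 - 3*r - 4) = (r + 1)^2*(r - 4)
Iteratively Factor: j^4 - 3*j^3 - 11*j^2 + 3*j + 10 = (j + 1)*(j^3 - 4*j^2 - 7*j + 10) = (j - 1)*(j + 1)*(j^2 - 3*j - 10) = (j - 5)*(j - 1)*(j + 1)*(j + 2)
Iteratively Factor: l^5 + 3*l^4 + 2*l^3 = (l)*(l^4 + 3*l^3 + 2*l^2) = l^2*(l^3 + 3*l^2 + 2*l) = l^2*(l + 1)*(l^2 + 2*l) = l^3*(l + 1)*(l + 2)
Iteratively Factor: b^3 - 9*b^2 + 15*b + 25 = (b + 1)*(b^2 - 10*b + 25) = (b - 5)*(b + 1)*(b - 5)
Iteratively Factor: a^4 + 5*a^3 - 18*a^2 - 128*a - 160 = (a + 4)*(a^3 + a^2 - 22*a - 40) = (a + 2)*(a + 4)*(a^2 - a - 20) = (a - 5)*(a + 2)*(a + 4)*(a + 4)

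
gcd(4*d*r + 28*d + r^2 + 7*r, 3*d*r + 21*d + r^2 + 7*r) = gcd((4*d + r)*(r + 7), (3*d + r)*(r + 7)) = r + 7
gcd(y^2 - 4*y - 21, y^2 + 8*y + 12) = 1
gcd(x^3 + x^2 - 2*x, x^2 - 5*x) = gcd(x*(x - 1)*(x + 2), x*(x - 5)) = x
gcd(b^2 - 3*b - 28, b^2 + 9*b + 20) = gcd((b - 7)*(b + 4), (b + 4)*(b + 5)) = b + 4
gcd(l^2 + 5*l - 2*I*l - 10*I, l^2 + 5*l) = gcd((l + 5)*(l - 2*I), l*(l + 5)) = l + 5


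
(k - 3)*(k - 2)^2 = k^3 - 7*k^2 + 16*k - 12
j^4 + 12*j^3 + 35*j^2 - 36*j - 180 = (j - 2)*(j + 3)*(j + 5)*(j + 6)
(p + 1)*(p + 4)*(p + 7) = p^3 + 12*p^2 + 39*p + 28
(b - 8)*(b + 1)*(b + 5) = b^3 - 2*b^2 - 43*b - 40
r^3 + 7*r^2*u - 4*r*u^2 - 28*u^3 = (r - 2*u)*(r + 2*u)*(r + 7*u)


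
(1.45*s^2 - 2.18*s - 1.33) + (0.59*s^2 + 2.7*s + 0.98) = 2.04*s^2 + 0.52*s - 0.35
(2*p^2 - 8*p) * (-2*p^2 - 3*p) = -4*p^4 + 10*p^3 + 24*p^2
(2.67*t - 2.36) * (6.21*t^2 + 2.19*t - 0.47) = 16.5807*t^3 - 8.8083*t^2 - 6.4233*t + 1.1092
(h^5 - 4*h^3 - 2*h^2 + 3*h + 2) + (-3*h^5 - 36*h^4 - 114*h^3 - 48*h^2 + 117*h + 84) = -2*h^5 - 36*h^4 - 118*h^3 - 50*h^2 + 120*h + 86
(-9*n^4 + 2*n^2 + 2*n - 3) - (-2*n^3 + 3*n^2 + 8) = -9*n^4 + 2*n^3 - n^2 + 2*n - 11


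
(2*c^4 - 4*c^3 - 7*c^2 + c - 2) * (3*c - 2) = 6*c^5 - 16*c^4 - 13*c^3 + 17*c^2 - 8*c + 4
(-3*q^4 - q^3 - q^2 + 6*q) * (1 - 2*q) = 6*q^5 - q^4 + q^3 - 13*q^2 + 6*q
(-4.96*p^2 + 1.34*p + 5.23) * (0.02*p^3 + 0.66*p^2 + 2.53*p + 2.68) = -0.0992*p^5 - 3.2468*p^4 - 11.5598*p^3 - 6.4508*p^2 + 16.8231*p + 14.0164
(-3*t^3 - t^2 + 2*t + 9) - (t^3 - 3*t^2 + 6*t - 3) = -4*t^3 + 2*t^2 - 4*t + 12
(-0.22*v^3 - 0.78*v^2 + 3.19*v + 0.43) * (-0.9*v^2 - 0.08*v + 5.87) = 0.198*v^5 + 0.7196*v^4 - 4.1*v^3 - 5.2208*v^2 + 18.6909*v + 2.5241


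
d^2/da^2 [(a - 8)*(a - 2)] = 2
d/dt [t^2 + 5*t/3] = 2*t + 5/3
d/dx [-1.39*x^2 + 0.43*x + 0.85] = 0.43 - 2.78*x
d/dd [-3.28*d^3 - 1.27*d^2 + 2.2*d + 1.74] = -9.84*d^2 - 2.54*d + 2.2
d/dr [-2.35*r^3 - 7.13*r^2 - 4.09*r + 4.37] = -7.05*r^2 - 14.26*r - 4.09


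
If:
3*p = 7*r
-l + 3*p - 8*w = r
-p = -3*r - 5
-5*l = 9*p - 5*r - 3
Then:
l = 123/5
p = -35/2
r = -15/2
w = -87/10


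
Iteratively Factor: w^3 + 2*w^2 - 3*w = (w)*(w^2 + 2*w - 3) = w*(w - 1)*(w + 3)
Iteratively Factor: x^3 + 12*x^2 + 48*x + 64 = (x + 4)*(x^2 + 8*x + 16) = (x + 4)^2*(x + 4)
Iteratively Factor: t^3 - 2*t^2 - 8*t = (t - 4)*(t^2 + 2*t) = t*(t - 4)*(t + 2)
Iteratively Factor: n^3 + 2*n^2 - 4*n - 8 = (n + 2)*(n^2 - 4) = (n - 2)*(n + 2)*(n + 2)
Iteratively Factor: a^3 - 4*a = (a + 2)*(a^2 - 2*a) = (a - 2)*(a + 2)*(a)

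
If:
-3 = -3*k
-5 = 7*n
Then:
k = 1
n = -5/7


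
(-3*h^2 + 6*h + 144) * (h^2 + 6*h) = -3*h^4 - 12*h^3 + 180*h^2 + 864*h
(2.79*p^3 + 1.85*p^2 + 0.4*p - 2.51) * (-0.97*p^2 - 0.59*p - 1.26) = -2.7063*p^5 - 3.4406*p^4 - 4.9949*p^3 - 0.1323*p^2 + 0.9769*p + 3.1626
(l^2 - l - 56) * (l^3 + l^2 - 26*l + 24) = l^5 - 83*l^3 - 6*l^2 + 1432*l - 1344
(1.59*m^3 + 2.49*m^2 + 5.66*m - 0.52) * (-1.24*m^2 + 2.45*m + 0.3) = -1.9716*m^5 + 0.807900000000001*m^4 - 0.440899999999998*m^3 + 15.2588*m^2 + 0.424*m - 0.156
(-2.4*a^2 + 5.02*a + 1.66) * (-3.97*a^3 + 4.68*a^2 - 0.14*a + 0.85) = 9.528*a^5 - 31.1614*a^4 + 17.2394*a^3 + 5.026*a^2 + 4.0346*a + 1.411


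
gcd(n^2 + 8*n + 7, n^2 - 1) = n + 1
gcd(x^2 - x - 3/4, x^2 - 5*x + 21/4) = x - 3/2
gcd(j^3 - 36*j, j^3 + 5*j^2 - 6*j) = j^2 + 6*j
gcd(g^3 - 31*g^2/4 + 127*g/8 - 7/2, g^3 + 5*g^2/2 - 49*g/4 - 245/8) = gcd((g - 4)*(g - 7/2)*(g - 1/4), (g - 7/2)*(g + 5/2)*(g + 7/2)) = g - 7/2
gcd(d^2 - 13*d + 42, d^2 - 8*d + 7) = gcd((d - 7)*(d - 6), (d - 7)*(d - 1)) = d - 7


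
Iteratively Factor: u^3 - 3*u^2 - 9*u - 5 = (u + 1)*(u^2 - 4*u - 5) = (u + 1)^2*(u - 5)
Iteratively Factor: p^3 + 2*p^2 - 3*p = (p + 3)*(p^2 - p) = p*(p + 3)*(p - 1)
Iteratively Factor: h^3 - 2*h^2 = (h)*(h^2 - 2*h) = h*(h - 2)*(h)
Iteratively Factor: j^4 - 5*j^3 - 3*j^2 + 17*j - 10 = (j - 1)*(j^3 - 4*j^2 - 7*j + 10) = (j - 1)^2*(j^2 - 3*j - 10) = (j - 1)^2*(j + 2)*(j - 5)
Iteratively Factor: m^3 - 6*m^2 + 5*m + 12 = (m + 1)*(m^2 - 7*m + 12) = (m - 3)*(m + 1)*(m - 4)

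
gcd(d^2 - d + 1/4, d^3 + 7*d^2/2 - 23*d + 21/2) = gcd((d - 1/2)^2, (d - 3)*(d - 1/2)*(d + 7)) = d - 1/2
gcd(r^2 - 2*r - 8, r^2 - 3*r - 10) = r + 2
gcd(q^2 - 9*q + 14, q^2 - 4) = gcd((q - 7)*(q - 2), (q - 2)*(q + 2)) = q - 2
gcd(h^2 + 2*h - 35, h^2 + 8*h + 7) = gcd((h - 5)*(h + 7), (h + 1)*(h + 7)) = h + 7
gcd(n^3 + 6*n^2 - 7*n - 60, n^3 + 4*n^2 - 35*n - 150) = n + 5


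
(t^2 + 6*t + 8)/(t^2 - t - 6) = (t + 4)/(t - 3)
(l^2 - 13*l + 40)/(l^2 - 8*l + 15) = (l - 8)/(l - 3)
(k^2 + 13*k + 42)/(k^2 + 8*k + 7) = (k + 6)/(k + 1)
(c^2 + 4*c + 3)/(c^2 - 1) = (c + 3)/(c - 1)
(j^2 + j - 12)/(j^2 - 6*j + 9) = (j + 4)/(j - 3)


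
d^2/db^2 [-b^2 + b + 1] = -2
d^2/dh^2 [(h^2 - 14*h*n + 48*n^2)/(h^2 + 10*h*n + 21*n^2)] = 6*n*(-8*h^3 + 27*h^2*n + 774*h*n^2 + 2391*n^3)/(h^6 + 30*h^5*n + 363*h^4*n^2 + 2260*h^3*n^3 + 7623*h^2*n^4 + 13230*h*n^5 + 9261*n^6)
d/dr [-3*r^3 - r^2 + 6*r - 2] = -9*r^2 - 2*r + 6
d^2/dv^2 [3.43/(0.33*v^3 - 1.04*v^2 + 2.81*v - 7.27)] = ((7.1344 - 6.7914*v)*(0.33*v^3 - 1.04*v^2 + 2.81*v - 7.27) + 3.43*(0.99*v^2 - 2.08*v + 2.81)*(1.98*v^2 - 4.16*v + 5.62))/(0.33*v^3 - 1.04*v^2 + 2.81*v - 7.27)^3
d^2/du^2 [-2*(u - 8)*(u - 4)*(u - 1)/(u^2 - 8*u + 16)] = 48/(u^3 - 12*u^2 + 48*u - 64)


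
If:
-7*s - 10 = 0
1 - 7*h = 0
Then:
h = 1/7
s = -10/7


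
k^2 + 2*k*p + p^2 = (k + p)^2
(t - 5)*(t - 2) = t^2 - 7*t + 10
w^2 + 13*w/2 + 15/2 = (w + 3/2)*(w + 5)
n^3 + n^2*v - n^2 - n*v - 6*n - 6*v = (n - 3)*(n + 2)*(n + v)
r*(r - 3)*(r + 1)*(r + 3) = r^4 + r^3 - 9*r^2 - 9*r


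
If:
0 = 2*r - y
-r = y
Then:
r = 0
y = 0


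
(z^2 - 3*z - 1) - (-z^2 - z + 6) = 2*z^2 - 2*z - 7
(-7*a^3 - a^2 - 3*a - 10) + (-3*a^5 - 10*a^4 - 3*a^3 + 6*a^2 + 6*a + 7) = -3*a^5 - 10*a^4 - 10*a^3 + 5*a^2 + 3*a - 3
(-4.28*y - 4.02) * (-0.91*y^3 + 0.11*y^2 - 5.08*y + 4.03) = 3.8948*y^4 + 3.1874*y^3 + 21.3002*y^2 + 3.17319999999999*y - 16.2006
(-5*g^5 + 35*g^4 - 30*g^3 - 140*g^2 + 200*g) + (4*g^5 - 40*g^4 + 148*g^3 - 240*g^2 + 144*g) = -g^5 - 5*g^4 + 118*g^3 - 380*g^2 + 344*g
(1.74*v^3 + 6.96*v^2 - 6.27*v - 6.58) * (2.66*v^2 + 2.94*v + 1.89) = 4.6284*v^5 + 23.6292*v^4 + 7.0728*v^3 - 22.7822*v^2 - 31.1955*v - 12.4362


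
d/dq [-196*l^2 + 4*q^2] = 8*q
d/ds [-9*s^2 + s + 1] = 1 - 18*s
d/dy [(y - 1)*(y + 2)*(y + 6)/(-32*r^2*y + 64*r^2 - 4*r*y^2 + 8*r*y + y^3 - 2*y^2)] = ((y - 1)*(y + 2)*(y + 6)*(32*r^2 + 8*r*y - 8*r - 3*y^2 + 4*y) - ((y - 1)*(y + 2) + (y - 1)*(y + 6) + (y + 2)*(y + 6))*(32*r^2*y - 64*r^2 + 4*r*y^2 - 8*r*y - y^3 + 2*y^2))/(32*r^2*y - 64*r^2 + 4*r*y^2 - 8*r*y - y^3 + 2*y^2)^2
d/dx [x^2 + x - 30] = 2*x + 1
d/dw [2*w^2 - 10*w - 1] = 4*w - 10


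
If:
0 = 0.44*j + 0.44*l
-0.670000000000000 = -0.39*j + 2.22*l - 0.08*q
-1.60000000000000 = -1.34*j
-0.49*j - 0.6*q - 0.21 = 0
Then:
No Solution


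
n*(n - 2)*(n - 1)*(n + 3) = n^4 - 7*n^2 + 6*n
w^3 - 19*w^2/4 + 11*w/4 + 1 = (w - 4)*(w - 1)*(w + 1/4)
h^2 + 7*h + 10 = (h + 2)*(h + 5)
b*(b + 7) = b^2 + 7*b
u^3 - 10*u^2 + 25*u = u*(u - 5)^2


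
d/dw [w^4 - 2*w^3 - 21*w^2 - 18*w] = 4*w^3 - 6*w^2 - 42*w - 18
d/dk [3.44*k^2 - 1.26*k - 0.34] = 6.88*k - 1.26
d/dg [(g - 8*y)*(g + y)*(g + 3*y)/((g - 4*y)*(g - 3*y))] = (g^4 - 14*g^3*y + 93*g^2*y^2 - 48*g*y^3 - 516*y^4)/(g^4 - 14*g^3*y + 73*g^2*y^2 - 168*g*y^3 + 144*y^4)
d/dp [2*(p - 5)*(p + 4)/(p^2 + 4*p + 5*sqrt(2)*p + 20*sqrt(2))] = 10*(1 + sqrt(2))/(p^2 + 10*sqrt(2)*p + 50)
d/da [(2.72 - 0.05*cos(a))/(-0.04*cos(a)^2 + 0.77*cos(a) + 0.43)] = (0.002*cos(a)^2 - 0.2176*cos(a) + 2.1159)*sin(a)/(0.0016*cos(a)^4 - 0.0616*cos(a)^3 + 0.5585*cos(a)^2 + 0.6622*cos(a) + 0.1849)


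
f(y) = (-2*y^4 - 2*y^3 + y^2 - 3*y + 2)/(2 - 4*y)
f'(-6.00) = 45.13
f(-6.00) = -80.92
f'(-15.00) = 315.13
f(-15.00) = -1519.81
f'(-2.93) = 8.62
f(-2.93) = -5.66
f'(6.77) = 79.03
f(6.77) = 191.16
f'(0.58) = 16.15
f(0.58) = 0.06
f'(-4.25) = 20.85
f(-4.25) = -24.53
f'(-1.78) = 2.23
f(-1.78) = 0.19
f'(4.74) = 40.94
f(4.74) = 71.48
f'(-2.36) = 4.95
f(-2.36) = -1.84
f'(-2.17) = 3.95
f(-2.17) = -1.00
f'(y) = (-8*y^3 - 6*y^2 + 2*y - 3)/(2 - 4*y) + 4*(-2*y^4 - 2*y^3 + y^2 - 3*y + 2)/(2 - 4*y)^2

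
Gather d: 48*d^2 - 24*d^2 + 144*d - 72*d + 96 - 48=24*d^2 + 72*d + 48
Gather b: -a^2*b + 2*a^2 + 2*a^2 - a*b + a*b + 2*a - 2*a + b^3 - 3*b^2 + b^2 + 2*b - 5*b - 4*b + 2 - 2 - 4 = 4*a^2 + b^3 - 2*b^2 + b*(-a^2 - 7) - 4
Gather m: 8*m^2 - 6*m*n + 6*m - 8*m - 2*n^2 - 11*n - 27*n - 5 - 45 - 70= 8*m^2 + m*(-6*n - 2) - 2*n^2 - 38*n - 120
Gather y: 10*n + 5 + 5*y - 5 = 10*n + 5*y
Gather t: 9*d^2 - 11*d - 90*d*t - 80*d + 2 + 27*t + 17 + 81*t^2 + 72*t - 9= 9*d^2 - 91*d + 81*t^2 + t*(99 - 90*d) + 10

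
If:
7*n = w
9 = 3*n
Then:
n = 3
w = 21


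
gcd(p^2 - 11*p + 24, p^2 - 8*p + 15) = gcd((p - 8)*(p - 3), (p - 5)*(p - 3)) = p - 3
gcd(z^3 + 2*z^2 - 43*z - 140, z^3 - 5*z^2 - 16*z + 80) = z + 4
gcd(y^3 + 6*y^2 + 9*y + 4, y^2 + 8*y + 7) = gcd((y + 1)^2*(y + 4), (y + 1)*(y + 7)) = y + 1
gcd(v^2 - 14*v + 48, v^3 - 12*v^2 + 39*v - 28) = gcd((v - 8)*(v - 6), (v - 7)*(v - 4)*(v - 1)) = 1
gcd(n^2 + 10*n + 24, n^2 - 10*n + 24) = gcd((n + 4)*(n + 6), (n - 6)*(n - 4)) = 1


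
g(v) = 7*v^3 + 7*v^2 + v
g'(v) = 21*v^2 + 14*v + 1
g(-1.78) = -19.08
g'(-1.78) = 42.62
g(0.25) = 0.80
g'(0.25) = 5.81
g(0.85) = 10.21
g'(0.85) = 28.07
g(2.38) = 136.40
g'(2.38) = 153.27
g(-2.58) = -76.20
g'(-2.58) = 104.66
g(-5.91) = -1206.39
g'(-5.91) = 651.75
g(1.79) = 64.37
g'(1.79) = 93.35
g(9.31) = 6264.72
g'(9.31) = 1951.54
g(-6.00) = -1266.00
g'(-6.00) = 673.00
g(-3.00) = -129.00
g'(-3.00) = 148.00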